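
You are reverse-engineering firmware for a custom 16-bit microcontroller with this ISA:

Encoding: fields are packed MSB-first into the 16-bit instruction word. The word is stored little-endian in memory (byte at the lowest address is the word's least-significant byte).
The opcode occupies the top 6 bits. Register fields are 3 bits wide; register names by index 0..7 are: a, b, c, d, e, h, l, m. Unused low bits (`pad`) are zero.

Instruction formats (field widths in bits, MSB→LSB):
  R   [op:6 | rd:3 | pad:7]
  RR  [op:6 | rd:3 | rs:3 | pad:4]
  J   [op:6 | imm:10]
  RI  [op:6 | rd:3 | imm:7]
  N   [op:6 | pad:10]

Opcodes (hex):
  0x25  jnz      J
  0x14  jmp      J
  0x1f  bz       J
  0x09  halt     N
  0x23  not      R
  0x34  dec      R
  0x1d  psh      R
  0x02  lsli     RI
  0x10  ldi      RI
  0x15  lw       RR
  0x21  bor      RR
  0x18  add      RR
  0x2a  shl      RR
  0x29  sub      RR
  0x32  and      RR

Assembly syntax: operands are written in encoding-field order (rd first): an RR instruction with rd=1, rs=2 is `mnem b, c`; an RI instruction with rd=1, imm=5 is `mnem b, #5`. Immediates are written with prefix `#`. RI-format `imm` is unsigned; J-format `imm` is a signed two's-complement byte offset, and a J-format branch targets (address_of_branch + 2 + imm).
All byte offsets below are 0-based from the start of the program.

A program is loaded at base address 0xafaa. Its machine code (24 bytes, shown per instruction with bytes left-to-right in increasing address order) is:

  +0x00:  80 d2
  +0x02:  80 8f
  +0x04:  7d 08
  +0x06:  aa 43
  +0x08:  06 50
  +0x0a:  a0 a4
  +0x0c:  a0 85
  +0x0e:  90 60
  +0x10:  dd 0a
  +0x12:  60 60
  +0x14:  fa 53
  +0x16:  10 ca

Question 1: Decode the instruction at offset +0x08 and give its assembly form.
jmp #6

+0x08: 06 50 ⇒ word 0x5006 (little)
  op=0x5006>>10=0x14 ⇒ jmp (J)
  [9:0] imm=6 = #6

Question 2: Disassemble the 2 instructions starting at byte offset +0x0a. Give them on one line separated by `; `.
@+0a  little-endian(a0 a4) = 0xa4a0
  opcode bits[15:10]=0x29: sub/RR
  rd@[9:7]=0x1 ⇒ b
  rs@[6:4]=0x2 ⇒ c
@+0c  little-endian(a0 85) = 0x85a0
  opcode bits[15:10]=0x21: bor/RR
  rd@[9:7]=0x3 ⇒ d
  rs@[6:4]=0x2 ⇒ c

sub b, c; bor d, c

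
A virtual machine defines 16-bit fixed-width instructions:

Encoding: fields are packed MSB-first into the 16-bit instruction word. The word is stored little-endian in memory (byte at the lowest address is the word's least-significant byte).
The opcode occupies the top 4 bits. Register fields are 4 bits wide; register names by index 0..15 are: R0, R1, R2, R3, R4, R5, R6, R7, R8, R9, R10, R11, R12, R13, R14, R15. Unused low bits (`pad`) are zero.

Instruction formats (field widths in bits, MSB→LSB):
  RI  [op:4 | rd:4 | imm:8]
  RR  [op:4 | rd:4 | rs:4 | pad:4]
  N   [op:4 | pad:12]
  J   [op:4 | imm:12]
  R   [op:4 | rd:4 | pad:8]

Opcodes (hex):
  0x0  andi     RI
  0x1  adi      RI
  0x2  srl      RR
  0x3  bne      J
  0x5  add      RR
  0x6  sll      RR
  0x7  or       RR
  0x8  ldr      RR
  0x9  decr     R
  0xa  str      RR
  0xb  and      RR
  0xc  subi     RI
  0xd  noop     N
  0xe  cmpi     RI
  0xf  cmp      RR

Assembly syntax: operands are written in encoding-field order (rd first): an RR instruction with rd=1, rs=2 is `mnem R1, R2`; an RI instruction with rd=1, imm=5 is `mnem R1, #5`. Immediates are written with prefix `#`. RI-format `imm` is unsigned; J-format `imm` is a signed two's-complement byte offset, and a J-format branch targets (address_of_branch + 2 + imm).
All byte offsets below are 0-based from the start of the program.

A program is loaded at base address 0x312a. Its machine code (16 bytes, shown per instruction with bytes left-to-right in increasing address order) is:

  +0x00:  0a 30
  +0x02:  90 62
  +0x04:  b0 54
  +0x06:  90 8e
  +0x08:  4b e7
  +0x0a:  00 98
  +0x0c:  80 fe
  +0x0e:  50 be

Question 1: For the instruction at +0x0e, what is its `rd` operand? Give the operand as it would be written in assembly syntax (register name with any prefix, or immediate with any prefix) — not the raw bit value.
R14

off 0x0e: read 50 be as little → 0xbe50
  op=0xbe50>>12=0xb ⇒ and (RR)
  rd@[11:8]=0xe ⇒ R14
  rs@[7:4]=0x5 ⇒ R5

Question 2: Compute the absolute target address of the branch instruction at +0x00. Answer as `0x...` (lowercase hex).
@+00  little-endian(0a 30) = 0x300a
  top 4b → 0x3 → bne [J]
  imm@[11:0]=0xa ⇒ #10
  target = base 0x312a + off 0x00 + 2 + imm 10 = 0x3136

0x3136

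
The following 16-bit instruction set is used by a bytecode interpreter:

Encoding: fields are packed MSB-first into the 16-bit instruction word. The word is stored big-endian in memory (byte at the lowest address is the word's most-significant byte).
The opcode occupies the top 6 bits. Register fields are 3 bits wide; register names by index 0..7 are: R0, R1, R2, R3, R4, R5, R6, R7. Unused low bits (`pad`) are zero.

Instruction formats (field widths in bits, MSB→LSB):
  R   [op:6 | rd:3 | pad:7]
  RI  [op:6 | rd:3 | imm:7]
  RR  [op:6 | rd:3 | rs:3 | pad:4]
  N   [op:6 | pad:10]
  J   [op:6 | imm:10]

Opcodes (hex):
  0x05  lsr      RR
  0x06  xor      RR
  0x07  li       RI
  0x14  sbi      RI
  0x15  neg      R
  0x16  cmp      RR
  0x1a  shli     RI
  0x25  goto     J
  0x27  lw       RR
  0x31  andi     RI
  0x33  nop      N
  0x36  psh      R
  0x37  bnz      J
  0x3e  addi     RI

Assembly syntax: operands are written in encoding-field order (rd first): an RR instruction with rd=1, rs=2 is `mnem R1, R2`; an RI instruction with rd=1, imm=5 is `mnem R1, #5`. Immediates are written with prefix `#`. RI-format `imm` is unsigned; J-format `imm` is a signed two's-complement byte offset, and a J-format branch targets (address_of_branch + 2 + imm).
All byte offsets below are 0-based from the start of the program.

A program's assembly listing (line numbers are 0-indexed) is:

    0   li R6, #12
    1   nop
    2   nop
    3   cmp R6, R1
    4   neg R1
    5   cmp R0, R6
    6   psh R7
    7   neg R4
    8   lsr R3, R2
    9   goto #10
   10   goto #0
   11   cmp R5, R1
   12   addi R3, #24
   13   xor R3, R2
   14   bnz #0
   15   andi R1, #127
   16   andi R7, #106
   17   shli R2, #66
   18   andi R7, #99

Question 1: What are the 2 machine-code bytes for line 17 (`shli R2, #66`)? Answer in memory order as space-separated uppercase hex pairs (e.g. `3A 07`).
69 42

L17: shli op=0x1a:6|rd=2:3|imm=66:7 ⇒ 0x6942 ⇒ big 69 42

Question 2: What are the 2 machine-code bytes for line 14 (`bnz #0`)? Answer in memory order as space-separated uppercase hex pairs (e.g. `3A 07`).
line 14 (bnz): pack op=0x37:6|imm=0:10 = 0xdc00; big→ dc 00

DC 00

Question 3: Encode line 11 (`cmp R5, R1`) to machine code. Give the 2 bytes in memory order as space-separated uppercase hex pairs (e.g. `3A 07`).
5A 90

L11: cmp op=0x16:6|rd=5:3|rs=1:3|pad=0:4 ⇒ 0x5a90 ⇒ big 5a 90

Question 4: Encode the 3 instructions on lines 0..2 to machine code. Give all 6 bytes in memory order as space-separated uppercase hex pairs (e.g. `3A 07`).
L0: li op=0x7:6|rd=6:3|imm=12:7 ⇒ 0x1f0c ⇒ big 1f 0c
L1: nop op=0x33:6|pad=0:10 ⇒ 0xcc00 ⇒ big cc 00
L2: nop op=0x33:6|pad=0:10 ⇒ 0xcc00 ⇒ big cc 00

1F 0C CC 00 CC 00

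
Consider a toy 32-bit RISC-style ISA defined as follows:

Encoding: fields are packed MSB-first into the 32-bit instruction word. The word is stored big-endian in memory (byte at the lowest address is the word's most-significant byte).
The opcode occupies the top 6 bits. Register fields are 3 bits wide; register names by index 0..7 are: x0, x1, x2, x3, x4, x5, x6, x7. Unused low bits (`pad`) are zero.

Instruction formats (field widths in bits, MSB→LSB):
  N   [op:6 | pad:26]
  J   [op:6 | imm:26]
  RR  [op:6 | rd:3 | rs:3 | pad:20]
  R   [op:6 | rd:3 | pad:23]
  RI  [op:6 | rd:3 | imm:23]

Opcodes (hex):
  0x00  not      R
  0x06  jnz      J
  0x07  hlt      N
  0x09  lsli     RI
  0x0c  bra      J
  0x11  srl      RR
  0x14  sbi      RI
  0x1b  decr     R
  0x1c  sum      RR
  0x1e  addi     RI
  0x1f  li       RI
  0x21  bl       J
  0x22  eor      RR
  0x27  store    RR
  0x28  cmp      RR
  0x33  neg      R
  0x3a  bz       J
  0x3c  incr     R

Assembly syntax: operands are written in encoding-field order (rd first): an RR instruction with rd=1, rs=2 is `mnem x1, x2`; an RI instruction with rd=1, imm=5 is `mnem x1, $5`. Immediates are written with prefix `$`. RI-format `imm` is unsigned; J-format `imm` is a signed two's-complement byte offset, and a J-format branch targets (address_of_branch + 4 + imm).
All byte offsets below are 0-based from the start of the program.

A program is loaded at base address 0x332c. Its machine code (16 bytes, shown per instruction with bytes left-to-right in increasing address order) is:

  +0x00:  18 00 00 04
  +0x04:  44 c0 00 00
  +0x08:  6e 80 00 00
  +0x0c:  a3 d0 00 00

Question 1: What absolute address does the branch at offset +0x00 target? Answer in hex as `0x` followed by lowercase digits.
+0x00: 18 00 00 04 ⇒ word 0x18000004 (big)
  top 6b → 0x6 → jnz [J]
  imm@[25:0]=0x4 ⇒ $4
  target = base 0x332c + off 0x00 + 4 + imm 4 = 0x3334

0x3334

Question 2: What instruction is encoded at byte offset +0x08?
off 0x08: read 6e 80 00 00 as big → 0x6e800000
  opcode bits[31:26]=0x1b: decr/R
  [25:23] rd=5 = x5

decr x5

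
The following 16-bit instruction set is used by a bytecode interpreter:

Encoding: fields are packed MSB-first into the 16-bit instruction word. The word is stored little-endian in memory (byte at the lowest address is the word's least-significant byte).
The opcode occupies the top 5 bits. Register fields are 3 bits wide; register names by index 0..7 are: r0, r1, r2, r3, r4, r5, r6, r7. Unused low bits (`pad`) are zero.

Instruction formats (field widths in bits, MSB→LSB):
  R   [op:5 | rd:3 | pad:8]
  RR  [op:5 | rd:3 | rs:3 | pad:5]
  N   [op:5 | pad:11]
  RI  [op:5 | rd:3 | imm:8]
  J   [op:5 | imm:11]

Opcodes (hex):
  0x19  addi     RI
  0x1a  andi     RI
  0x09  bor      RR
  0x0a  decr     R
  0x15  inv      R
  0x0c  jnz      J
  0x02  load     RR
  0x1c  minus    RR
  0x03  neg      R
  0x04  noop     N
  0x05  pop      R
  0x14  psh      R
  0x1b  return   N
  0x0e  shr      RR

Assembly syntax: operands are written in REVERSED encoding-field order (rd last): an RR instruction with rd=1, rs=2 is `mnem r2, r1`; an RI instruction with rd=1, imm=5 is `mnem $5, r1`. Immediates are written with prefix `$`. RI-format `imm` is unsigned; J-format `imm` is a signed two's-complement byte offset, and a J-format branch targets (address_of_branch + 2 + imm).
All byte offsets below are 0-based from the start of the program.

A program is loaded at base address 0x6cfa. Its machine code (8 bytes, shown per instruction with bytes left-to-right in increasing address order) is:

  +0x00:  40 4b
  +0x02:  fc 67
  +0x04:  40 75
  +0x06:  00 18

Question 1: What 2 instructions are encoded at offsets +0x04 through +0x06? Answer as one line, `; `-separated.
[04] 40 75 → 0x7540
  top 5b → 0xe → shr [RR]
  rd: (w>>8)&0x7=0x5 → r5
  rs: (w>>5)&0x7=0x2 → r2
[06] 00 18 → 0x1800
  top 5b → 0x3 → neg [R]
  rd: (w>>8)&0x7=0x0 → r0

shr r2, r5; neg r0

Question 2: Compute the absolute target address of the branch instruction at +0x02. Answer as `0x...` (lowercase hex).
@+02  little-endian(fc 67) = 0x67fc
  op=0x67fc>>11=0xc ⇒ jnz (J)
  imm: (w>>0)&0x7ff=0x7fc (s11→-4) → $-4
  target = base 0x6cfa + off 0x02 + 2 + imm -4 = 0x6cfa

0x6cfa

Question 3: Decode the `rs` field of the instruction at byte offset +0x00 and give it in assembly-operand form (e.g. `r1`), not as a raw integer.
[00] 40 4b → 0x4b40
  op=0x4b40>>11=0x9 ⇒ bor (RR)
  [10:8] rd=3 = r3
  [7:5] rs=2 = r2

r2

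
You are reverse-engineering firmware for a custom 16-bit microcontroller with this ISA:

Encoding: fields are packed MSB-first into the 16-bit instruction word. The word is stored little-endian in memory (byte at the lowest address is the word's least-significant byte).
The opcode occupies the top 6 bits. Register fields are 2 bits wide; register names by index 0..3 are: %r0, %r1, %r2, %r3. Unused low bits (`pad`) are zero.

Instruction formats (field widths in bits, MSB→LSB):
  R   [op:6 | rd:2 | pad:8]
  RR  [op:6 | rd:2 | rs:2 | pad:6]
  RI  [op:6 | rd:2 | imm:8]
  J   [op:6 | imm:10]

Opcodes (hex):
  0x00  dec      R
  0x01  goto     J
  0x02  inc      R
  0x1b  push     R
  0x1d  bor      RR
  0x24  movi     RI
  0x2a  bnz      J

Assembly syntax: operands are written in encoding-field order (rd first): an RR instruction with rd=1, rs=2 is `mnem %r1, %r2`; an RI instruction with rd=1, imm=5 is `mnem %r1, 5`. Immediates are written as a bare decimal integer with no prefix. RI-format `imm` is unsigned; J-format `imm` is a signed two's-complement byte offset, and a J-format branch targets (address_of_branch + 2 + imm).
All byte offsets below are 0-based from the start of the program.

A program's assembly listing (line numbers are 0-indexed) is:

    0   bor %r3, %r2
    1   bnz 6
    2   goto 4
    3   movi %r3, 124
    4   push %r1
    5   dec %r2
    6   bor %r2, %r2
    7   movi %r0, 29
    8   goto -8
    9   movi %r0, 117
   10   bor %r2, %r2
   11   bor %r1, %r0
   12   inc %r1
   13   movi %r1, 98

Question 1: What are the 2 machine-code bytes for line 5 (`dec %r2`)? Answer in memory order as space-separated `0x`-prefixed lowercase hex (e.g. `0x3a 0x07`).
0x00 0x02

5. dec fields op=0x0:6|rd=2:2|pad=0:8 → word 0200h → 00 02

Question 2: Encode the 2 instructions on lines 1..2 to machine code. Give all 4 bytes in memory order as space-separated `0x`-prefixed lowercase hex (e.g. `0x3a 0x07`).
0x06 0xa8 0x04 0x04

1. bnz fields op=0x2a:6|imm=6:10 → word a806h → 06 a8
2. goto fields op=0x1:6|imm=4:10 → word 0404h → 04 04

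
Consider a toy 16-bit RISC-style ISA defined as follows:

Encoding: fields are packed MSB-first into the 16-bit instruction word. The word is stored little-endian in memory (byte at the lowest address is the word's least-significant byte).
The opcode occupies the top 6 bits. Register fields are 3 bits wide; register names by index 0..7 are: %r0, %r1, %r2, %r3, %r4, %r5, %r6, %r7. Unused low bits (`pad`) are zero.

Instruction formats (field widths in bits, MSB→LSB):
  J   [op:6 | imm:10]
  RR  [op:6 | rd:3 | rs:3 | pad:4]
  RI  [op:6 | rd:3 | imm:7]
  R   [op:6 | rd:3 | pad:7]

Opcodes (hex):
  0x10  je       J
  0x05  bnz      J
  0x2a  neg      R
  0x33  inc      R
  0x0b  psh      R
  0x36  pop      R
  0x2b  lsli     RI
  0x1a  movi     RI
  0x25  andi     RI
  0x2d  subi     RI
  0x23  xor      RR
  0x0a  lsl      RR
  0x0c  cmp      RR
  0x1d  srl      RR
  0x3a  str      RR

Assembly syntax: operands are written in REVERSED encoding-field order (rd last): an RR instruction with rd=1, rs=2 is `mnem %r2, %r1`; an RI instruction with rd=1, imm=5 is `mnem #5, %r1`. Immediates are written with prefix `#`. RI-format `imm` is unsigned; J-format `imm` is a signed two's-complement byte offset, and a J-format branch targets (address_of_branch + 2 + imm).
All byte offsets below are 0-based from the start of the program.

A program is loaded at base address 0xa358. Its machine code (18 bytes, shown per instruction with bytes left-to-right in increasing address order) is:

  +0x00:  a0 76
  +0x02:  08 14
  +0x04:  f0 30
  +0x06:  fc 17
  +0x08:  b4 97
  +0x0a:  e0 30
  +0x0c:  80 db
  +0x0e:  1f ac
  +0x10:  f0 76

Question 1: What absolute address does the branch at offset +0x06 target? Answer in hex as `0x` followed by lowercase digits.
0xa35c

+0x06: fc 17 ⇒ word 0x17fc (little)
  top 6b → 0x5 → bnz [J]
  [9:0] imm=1020 (s10→-4) = #-4
  target = base 0xa358 + off 0x06 + 2 + imm -4 = 0xa35c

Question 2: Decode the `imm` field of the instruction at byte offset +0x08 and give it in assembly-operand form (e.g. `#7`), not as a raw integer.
+0x08: b4 97 ⇒ word 0x97b4 (little)
  opcode bits[15:10]=0x25: andi/RI
  [9:7] rd=7 = %r7
  [6:0] imm=52 = #52

#52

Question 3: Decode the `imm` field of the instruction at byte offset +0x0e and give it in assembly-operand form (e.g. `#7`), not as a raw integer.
@+0e  little-endian(1f ac) = 0xac1f
  op=0xac1f>>10=0x2b ⇒ lsli (RI)
  rd@[9:7]=0x0 ⇒ %r0
  imm@[6:0]=0x1f ⇒ #31

#31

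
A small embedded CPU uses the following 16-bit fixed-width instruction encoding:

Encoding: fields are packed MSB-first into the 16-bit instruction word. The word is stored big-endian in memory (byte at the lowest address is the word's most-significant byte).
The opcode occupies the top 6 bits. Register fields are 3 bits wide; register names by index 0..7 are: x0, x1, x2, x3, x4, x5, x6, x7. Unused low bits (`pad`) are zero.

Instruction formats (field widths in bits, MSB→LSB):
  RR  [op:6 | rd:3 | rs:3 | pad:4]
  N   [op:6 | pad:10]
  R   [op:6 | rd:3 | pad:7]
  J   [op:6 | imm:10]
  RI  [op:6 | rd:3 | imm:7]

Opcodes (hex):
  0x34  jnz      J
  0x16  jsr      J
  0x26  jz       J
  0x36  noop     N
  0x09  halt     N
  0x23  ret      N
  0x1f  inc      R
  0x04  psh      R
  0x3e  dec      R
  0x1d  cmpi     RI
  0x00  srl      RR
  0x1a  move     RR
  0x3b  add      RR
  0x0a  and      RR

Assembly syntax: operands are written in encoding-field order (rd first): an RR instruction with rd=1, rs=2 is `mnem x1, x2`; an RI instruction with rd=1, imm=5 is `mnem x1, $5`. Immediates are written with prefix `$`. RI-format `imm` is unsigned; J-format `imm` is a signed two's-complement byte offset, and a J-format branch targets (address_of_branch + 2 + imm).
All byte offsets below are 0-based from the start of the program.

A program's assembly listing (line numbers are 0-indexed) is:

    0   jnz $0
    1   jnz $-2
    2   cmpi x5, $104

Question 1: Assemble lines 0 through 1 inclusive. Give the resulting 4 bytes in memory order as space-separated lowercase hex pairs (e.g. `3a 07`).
d0 00 d3 fe

0. jnz fields op=0x34:6|imm=0:10 → word d000h → d0 00
1. jnz fields op=0x34:6|imm=-2:10 → word d3feh → d3 fe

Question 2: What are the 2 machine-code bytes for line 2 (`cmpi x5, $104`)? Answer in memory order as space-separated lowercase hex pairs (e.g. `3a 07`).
line 2 (cmpi): pack op=0x1d:6|rd=5:3|imm=104:7 = 0x76e8; big→ 76 e8

76 e8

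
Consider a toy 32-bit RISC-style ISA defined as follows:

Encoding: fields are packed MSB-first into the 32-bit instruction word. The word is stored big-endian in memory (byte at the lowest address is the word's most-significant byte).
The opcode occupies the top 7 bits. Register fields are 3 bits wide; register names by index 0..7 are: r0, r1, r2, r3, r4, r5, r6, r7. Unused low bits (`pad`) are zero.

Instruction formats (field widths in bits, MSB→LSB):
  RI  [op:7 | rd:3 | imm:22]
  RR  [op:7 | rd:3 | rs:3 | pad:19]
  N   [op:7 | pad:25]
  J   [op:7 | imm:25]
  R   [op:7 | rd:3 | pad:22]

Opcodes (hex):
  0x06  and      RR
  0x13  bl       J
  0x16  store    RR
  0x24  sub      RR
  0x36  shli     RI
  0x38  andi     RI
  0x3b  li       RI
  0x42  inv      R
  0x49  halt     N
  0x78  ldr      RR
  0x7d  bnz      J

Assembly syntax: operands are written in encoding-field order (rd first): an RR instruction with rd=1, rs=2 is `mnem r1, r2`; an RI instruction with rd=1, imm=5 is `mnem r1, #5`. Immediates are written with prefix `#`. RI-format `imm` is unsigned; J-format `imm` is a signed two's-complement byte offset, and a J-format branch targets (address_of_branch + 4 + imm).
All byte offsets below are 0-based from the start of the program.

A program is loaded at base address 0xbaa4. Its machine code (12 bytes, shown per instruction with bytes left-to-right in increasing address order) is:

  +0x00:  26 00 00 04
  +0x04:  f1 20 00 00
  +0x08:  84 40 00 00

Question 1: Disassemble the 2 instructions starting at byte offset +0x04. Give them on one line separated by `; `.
ldr r4, r4; inv r1

+0x04: f1 20 00 00 ⇒ word 0xf1200000 (big)
  opcode bits[31:25]=0x78: ldr/RR
  [24:22] rd=4 = r4
  [21:19] rs=4 = r4
+0x08: 84 40 00 00 ⇒ word 0x84400000 (big)
  opcode bits[31:25]=0x42: inv/R
  [24:22] rd=1 = r1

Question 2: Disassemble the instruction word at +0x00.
bl #4

+0x00: 26 00 00 04 ⇒ word 0x26000004 (big)
  opcode bits[31:25]=0x13: bl/J
  imm: (w>>0)&0x1ffffff=0x4 → #4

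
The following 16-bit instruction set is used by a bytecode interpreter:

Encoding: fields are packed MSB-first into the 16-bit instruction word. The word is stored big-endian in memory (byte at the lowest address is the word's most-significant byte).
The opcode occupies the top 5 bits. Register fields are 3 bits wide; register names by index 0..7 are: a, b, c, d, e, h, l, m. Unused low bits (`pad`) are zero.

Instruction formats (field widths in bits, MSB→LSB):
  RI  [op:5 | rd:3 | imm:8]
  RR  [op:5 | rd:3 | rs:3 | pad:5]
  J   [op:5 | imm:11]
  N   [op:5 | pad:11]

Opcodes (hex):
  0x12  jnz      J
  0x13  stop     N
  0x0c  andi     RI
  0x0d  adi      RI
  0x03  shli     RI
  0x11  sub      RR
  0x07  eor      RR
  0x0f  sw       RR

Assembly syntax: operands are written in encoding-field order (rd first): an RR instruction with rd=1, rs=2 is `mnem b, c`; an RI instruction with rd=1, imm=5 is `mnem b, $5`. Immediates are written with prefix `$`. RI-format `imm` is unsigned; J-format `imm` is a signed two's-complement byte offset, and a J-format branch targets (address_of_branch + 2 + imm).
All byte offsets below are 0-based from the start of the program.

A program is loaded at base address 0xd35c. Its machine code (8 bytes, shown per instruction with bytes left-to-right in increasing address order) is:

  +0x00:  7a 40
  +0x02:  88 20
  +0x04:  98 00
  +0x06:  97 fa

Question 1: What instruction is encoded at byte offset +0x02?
sub a, b

+0x02: 88 20 ⇒ word 0x8820 (big)
  op=0x8820>>11=0x11 ⇒ sub (RR)
  [10:8] rd=0 = a
  [7:5] rs=1 = b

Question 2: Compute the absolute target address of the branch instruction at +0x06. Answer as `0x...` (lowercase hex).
@+06  big-endian(97 fa) = 0x97fa
  op=0x97fa>>11=0x12 ⇒ jnz (J)
  imm: (w>>0)&0x7ff=0x7fa (s11→-6) → $-6
  target = base 0xd35c + off 0x06 + 2 + imm -6 = 0xd35e

0xd35e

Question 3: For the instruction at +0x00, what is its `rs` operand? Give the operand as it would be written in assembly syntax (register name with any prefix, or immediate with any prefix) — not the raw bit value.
[00] 7a 40 → 0x7a40
  opcode bits[15:11]=0xf: sw/RR
  rd@[10:8]=0x2 ⇒ c
  rs@[7:5]=0x2 ⇒ c

c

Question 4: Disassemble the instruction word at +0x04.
@+04  big-endian(98 00) = 0x9800
  opcode bits[15:11]=0x13: stop/N

stop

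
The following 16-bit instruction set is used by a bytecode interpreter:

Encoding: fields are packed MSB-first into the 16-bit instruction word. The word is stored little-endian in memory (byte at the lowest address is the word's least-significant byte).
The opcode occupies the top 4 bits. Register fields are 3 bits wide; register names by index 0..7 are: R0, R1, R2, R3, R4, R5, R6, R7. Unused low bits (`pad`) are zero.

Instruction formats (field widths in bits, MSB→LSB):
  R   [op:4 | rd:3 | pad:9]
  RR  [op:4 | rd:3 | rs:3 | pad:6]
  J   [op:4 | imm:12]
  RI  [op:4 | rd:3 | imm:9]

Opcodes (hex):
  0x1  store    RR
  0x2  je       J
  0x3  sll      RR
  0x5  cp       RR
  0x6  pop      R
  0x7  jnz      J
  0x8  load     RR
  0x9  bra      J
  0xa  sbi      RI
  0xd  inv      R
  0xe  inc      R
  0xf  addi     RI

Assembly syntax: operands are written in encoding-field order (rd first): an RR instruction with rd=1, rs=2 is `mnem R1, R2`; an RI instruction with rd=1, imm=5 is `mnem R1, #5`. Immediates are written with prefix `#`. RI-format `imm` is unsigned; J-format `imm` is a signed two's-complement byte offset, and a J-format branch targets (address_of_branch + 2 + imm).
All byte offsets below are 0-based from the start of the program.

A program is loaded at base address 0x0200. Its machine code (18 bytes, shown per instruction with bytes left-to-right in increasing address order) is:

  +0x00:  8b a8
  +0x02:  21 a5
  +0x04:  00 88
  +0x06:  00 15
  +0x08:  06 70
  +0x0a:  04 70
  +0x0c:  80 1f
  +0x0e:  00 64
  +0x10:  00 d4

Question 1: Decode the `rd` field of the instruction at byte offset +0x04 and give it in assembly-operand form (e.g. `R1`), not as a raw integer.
R4

+0x04: 00 88 ⇒ word 0x8800 (little)
  opcode bits[15:12]=0x8: load/RR
  [11:9] rd=4 = R4
  [8:6] rs=0 = R0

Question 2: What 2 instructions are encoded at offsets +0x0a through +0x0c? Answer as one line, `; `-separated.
jnz #4; store R7, R6

+0x0a: 04 70 ⇒ word 0x7004 (little)
  opcode bits[15:12]=0x7: jnz/J
  [11:0] imm=4 = #4
+0x0c: 80 1f ⇒ word 0x1f80 (little)
  opcode bits[15:12]=0x1: store/RR
  [11:9] rd=7 = R7
  [8:6] rs=6 = R6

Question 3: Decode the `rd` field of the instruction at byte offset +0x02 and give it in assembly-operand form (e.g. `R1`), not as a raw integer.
[02] 21 a5 → 0xa521
  top 4b → 0xa → sbi [RI]
  rd: (w>>9)&0x7=0x2 → R2
  imm: (w>>0)&0x1ff=0x121 → #289

R2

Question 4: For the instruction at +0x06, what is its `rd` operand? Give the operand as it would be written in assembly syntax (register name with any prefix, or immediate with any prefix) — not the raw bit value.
R2

[06] 00 15 → 0x1500
  op=0x1500>>12=0x1 ⇒ store (RR)
  [11:9] rd=2 = R2
  [8:6] rs=4 = R4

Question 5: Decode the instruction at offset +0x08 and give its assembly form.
+0x08: 06 70 ⇒ word 0x7006 (little)
  top 4b → 0x7 → jnz [J]
  [11:0] imm=6 = #6

jnz #6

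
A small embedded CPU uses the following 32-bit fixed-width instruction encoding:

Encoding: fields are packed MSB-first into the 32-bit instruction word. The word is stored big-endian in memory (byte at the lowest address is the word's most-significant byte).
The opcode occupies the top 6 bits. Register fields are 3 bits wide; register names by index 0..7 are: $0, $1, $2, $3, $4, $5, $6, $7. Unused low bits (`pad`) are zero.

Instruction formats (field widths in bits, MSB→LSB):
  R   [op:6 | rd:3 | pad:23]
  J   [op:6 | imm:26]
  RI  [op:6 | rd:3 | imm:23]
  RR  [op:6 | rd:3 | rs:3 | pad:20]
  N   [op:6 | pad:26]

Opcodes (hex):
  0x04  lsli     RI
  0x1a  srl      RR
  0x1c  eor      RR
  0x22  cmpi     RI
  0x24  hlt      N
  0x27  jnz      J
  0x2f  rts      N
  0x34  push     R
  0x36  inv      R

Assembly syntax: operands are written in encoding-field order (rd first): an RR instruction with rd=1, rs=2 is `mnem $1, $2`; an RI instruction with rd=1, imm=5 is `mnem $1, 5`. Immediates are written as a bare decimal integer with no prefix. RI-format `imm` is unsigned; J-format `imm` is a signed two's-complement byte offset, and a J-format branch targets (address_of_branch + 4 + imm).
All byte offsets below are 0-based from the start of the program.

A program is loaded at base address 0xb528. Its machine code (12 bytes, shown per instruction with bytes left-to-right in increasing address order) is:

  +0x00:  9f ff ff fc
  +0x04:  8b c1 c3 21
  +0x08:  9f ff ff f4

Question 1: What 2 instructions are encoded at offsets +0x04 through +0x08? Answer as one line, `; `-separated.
+0x04: 8b c1 c3 21 ⇒ word 0x8bc1c321 (big)
  opcode bits[31:26]=0x22: cmpi/RI
  rd: (w>>23)&0x7=0x7 → $7
  imm: (w>>0)&0x7fffff=0x41c321 → 4309793
+0x08: 9f ff ff f4 ⇒ word 0x9ffffff4 (big)
  opcode bits[31:26]=0x27: jnz/J
  imm: (w>>0)&0x3ffffff=0x3fffff4 (s26→-12) → -12

cmpi $7, 4309793; jnz -12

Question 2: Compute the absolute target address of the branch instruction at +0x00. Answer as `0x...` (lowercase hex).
[00] 9f ff ff fc → 0x9ffffffc
  top 6b → 0x27 → jnz [J]
  imm: (w>>0)&0x3ffffff=0x3fffffc (s26→-4) → -4
  target = base 0xb528 + off 0x00 + 4 + imm -4 = 0xb528

0xb528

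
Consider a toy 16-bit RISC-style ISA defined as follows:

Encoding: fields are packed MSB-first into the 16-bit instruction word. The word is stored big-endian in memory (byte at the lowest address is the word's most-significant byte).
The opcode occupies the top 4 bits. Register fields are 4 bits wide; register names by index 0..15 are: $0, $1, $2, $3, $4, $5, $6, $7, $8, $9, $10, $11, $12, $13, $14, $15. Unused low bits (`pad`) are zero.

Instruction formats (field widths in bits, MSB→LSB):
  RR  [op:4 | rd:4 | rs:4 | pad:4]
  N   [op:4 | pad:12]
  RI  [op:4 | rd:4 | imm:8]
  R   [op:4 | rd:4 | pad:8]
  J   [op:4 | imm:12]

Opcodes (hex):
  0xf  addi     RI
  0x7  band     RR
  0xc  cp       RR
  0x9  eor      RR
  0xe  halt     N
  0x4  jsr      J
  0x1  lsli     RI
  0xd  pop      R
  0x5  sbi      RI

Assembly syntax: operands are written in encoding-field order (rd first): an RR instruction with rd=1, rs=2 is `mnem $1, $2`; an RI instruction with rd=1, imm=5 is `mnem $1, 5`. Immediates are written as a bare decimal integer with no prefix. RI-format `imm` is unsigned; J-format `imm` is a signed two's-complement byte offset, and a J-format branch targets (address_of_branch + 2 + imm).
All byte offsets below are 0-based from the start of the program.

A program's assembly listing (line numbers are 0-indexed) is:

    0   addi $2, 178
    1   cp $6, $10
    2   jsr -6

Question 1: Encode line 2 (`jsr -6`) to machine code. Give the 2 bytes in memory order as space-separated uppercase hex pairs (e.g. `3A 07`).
4F FA

2. jsr fields op=0x4:4|imm=-6:12 → word 4ffah → 4f fa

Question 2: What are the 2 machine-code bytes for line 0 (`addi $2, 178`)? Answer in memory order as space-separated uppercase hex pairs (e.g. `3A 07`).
F2 B2

0. addi fields op=0xf:4|rd=2:4|imm=178:8 → word f2b2h → f2 b2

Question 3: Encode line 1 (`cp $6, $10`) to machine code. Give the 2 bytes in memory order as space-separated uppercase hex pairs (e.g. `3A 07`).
1. cp fields op=0xc:4|rd=6:4|rs=10:4|pad=0:4 → word c6a0h → c6 a0

C6 A0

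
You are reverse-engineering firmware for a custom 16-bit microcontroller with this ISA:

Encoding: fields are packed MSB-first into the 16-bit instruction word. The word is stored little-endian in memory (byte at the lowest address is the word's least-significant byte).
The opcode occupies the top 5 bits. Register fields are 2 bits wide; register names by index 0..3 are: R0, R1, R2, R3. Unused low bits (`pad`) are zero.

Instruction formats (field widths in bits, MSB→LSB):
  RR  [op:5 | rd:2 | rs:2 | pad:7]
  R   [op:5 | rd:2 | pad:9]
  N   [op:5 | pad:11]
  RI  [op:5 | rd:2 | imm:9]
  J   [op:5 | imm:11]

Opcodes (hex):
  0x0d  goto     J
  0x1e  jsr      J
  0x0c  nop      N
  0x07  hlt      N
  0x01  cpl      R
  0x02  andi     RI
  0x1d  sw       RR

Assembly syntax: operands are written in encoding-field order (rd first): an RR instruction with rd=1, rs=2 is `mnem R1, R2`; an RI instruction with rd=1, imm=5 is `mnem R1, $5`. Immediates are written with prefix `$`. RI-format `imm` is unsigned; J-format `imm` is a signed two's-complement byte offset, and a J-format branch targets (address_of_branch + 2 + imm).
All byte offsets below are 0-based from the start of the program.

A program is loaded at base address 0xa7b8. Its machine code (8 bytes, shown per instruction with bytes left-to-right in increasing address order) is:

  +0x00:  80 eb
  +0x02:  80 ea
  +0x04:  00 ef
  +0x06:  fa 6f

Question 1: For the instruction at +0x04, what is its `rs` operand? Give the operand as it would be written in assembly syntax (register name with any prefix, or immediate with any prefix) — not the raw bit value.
@+04  little-endian(00 ef) = 0xef00
  top 5b → 0x1d → sw [RR]
  rd: (w>>9)&0x3=0x3 → R3
  rs: (w>>7)&0x3=0x2 → R2

R2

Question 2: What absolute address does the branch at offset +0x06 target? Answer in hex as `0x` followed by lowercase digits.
[06] fa 6f → 0x6ffa
  op=0x6ffa>>11=0xd ⇒ goto (J)
  imm: (w>>0)&0x7ff=0x7fa (s11→-6) → $-6
  target = base 0xa7b8 + off 0x06 + 2 + imm -6 = 0xa7ba

0xa7ba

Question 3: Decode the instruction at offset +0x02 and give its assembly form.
+0x02: 80 ea ⇒ word 0xea80 (little)
  top 5b → 0x1d → sw [RR]
  rd@[10:9]=0x1 ⇒ R1
  rs@[8:7]=0x1 ⇒ R1

sw R1, R1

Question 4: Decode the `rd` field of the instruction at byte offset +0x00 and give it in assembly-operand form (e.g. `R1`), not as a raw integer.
R1

+0x00: 80 eb ⇒ word 0xeb80 (little)
  opcode bits[15:11]=0x1d: sw/RR
  [10:9] rd=1 = R1
  [8:7] rs=3 = R3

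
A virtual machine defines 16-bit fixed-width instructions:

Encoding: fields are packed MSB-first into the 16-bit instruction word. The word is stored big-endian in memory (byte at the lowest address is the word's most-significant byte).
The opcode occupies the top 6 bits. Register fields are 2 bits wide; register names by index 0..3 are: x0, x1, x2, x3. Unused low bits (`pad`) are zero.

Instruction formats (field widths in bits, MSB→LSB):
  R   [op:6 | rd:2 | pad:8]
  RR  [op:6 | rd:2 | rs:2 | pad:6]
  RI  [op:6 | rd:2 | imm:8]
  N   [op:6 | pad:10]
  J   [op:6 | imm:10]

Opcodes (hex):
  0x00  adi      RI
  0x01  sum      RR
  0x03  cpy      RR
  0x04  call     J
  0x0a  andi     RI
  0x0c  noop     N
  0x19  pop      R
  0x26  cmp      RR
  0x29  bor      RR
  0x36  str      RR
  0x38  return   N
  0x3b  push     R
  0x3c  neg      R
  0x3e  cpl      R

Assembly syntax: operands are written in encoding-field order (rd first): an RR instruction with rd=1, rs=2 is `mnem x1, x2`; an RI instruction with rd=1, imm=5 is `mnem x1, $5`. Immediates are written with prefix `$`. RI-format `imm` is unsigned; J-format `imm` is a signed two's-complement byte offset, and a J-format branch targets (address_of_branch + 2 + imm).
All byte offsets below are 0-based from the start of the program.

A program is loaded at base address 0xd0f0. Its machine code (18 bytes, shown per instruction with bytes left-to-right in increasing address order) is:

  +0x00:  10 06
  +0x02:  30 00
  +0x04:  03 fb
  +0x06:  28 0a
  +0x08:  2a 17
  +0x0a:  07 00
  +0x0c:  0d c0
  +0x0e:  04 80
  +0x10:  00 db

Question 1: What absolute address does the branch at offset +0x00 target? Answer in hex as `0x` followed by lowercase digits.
@+00  big-endian(10 06) = 0x1006
  op=0x1006>>10=0x4 ⇒ call (J)
  imm: (w>>0)&0x3ff=0x6 → $6
  target = base 0xd0f0 + off 0x00 + 2 + imm 6 = 0xd0f8

0xd0f8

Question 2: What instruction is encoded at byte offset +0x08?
+0x08: 2a 17 ⇒ word 0x2a17 (big)
  top 6b → 0xa → andi [RI]
  rd@[9:8]=0x2 ⇒ x2
  imm@[7:0]=0x17 ⇒ $23

andi x2, $23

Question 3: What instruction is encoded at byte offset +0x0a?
sum x3, x0

@+0a  big-endian(07 00) = 0x0700
  op=0x0700>>10=0x1 ⇒ sum (RR)
  [9:8] rd=3 = x3
  [7:6] rs=0 = x0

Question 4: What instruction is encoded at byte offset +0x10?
@+10  big-endian(00 db) = 0x00db
  top 6b → 0x0 → adi [RI]
  rd: (w>>8)&0x3=0x0 → x0
  imm: (w>>0)&0xff=0xdb → $219

adi x0, $219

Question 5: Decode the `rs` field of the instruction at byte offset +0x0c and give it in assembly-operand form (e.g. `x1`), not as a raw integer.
x3

+0x0c: 0d c0 ⇒ word 0x0dc0 (big)
  opcode bits[15:10]=0x3: cpy/RR
  rd: (w>>8)&0x3=0x1 → x1
  rs: (w>>6)&0x3=0x3 → x3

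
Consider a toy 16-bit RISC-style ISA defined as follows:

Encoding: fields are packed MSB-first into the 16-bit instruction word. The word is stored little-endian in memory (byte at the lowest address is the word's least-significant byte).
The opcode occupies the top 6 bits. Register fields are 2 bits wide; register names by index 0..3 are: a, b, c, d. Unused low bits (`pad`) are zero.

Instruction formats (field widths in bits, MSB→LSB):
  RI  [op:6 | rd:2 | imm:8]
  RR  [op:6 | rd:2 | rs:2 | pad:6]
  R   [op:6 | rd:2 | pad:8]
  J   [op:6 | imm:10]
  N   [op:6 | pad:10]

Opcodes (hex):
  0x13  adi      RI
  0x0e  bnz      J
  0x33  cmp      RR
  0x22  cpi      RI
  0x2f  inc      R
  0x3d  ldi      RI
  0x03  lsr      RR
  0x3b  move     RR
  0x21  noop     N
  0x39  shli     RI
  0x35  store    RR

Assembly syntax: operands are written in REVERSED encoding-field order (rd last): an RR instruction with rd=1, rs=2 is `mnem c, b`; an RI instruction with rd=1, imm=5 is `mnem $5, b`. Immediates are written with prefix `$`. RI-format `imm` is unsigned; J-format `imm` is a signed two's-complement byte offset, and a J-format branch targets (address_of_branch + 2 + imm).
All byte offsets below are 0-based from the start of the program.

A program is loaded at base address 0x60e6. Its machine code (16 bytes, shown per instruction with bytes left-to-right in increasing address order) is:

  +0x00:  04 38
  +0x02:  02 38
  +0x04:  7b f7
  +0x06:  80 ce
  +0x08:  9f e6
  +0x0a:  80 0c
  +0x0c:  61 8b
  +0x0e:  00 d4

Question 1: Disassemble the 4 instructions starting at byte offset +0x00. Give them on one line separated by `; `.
bnz $4; bnz $2; ldi $123, d; cmp c, c

[00] 04 38 → 0x3804
  opcode bits[15:10]=0xe: bnz/J
  [9:0] imm=4 = $4
[02] 02 38 → 0x3802
  opcode bits[15:10]=0xe: bnz/J
  [9:0] imm=2 = $2
[04] 7b f7 → 0xf77b
  opcode bits[15:10]=0x3d: ldi/RI
  [9:8] rd=3 = d
  [7:0] imm=123 = $123
[06] 80 ce → 0xce80
  opcode bits[15:10]=0x33: cmp/RR
  [9:8] rd=2 = c
  [7:6] rs=2 = c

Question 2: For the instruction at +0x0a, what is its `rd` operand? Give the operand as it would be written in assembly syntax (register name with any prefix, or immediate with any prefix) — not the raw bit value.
a

[0a] 80 0c → 0x0c80
  op=0x0c80>>10=0x3 ⇒ lsr (RR)
  rd@[9:8]=0x0 ⇒ a
  rs@[7:6]=0x2 ⇒ c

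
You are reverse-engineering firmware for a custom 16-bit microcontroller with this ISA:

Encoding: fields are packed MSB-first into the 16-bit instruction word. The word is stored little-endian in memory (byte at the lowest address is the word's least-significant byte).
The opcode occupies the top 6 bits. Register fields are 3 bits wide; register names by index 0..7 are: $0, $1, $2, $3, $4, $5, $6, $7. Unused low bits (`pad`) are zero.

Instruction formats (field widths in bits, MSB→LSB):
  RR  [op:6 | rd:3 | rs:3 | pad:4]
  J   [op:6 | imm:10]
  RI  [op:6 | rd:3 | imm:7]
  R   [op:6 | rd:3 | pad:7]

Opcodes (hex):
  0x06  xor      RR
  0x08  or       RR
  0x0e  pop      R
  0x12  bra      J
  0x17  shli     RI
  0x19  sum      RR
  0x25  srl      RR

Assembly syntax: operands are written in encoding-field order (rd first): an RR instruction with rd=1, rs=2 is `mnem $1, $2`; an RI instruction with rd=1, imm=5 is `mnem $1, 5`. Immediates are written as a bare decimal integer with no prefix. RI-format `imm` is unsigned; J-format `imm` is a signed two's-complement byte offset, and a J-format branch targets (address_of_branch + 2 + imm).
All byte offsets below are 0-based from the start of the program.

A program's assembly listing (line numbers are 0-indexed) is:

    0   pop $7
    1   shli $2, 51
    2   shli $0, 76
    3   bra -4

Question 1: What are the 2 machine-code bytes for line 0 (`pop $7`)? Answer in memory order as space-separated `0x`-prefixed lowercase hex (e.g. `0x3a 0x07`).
0. pop fields op=0xe:6|rd=7:3|pad=0:7 → word 3b80h → 80 3b

0x80 0x3b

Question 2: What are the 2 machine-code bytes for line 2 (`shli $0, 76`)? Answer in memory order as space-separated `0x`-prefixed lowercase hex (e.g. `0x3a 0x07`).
line 2 (shli): pack op=0x17:6|rd=0:3|imm=76:7 = 0x5c4c; little→ 4c 5c

0x4c 0x5c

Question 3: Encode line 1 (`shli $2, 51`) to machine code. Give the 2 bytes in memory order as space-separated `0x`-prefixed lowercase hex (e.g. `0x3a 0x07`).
line 1 (shli): pack op=0x17:6|rd=2:3|imm=51:7 = 0x5d33; little→ 33 5d

0x33 0x5d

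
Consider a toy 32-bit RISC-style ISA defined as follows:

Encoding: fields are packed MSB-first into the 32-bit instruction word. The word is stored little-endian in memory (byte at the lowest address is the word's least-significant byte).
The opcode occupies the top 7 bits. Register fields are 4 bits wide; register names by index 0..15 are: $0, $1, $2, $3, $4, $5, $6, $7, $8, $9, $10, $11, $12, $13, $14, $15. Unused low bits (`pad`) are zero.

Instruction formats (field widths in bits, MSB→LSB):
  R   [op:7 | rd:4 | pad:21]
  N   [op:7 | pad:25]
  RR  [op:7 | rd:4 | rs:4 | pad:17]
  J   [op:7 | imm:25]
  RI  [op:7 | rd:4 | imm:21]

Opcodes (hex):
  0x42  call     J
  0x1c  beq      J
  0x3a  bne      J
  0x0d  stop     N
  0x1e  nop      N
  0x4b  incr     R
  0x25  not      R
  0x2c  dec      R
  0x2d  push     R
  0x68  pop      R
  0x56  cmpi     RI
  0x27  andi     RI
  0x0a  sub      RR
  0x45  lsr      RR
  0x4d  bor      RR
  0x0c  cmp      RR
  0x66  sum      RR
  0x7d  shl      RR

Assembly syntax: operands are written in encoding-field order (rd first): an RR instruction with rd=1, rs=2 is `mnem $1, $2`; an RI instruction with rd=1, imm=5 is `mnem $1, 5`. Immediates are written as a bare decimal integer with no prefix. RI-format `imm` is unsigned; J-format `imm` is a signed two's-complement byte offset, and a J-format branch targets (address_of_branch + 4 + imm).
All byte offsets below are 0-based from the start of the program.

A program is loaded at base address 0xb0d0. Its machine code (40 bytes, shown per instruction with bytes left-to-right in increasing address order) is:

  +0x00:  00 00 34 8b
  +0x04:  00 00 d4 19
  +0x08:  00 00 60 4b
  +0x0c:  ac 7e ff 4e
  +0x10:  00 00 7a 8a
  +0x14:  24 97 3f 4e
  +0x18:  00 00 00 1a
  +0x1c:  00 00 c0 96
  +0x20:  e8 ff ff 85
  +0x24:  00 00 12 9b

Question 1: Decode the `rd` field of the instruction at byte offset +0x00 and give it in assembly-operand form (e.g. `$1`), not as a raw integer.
$9

+0x00: 00 00 34 8b ⇒ word 0x8b340000 (little)
  top 7b → 0x45 → lsr [RR]
  rd: (w>>21)&0xf=0x9 → $9
  rs: (w>>17)&0xf=0xa → $10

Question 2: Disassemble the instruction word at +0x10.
+0x10: 00 00 7a 8a ⇒ word 0x8a7a0000 (little)
  top 7b → 0x45 → lsr [RR]
  rd@[24:21]=0x3 ⇒ $3
  rs@[20:17]=0xd ⇒ $13

lsr $3, $13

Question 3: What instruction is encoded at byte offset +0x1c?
@+1c  little-endian(00 00 c0 96) = 0x96c00000
  op=0x96c00000>>25=0x4b ⇒ incr (R)
  rd@[24:21]=0x6 ⇒ $6

incr $6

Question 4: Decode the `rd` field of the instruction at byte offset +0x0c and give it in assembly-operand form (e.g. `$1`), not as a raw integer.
+0x0c: ac 7e ff 4e ⇒ word 0x4eff7eac (little)
  top 7b → 0x27 → andi [RI]
  rd: (w>>21)&0xf=0x7 → $7
  imm: (w>>0)&0x1fffff=0x1f7eac → 2064044

$7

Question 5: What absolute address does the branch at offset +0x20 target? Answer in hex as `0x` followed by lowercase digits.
[20] e8 ff ff 85 → 0x85ffffe8
  opcode bits[31:25]=0x42: call/J
  [24:0] imm=33554408 (s25→-24) = -24
  target = base 0xb0d0 + off 0x20 + 4 + imm -24 = 0xb0dc

0xb0dc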